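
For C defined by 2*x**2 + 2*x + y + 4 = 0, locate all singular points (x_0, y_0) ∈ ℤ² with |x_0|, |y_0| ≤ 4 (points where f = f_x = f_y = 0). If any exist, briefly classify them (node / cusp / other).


No singular points in the scanned grid; C is smooth there.

Compute partial derivatives:
  f_x = 4*x + 2.
  f_y = 1.
f_y = 1 is a nonzero constant, so f_y never vanishes: no point (x, y) can satisfy f = f_x = f_y = 0. In particular no (x, y) ∈ {−4, ..., 4}² is singular; the curve is smooth.


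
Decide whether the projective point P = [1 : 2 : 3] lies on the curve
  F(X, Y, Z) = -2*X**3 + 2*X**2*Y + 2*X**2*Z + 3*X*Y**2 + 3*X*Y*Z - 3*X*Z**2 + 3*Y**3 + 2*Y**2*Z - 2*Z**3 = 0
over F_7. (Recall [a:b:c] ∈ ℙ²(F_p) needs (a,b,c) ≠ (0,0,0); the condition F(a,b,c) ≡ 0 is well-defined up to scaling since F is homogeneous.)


F(1,2,3) ≡ 5 (mod 7); P is NOT on the curve.

Evaluate F(1, 2, 3) term-by-term (mod 7).
  -2*X**3 ↦ -2·1·1·1 = -2
  2*X**2*Y ↦ 2·1·2·1 = 4
  2*X**2*Z ↦ 2·1·1·3 = 6
  3*X*Y**2 ↦ 3·1·4·1 = 12
  3*X*Y*Z ↦ 3·1·2·3 = 18
  -3*X*Z**2 ↦ -3·1·1·9 = -27
  3*Y**3 ↦ 3·1·8·1 = 24
  2*Y**2*Z ↦ 2·1·4·3 = 24
  -2*Z**3 ↦ -2·1·1·27 = -54
Sum: F(1, 2, 3) = (-2) + (4) + (6) + (12) + (18) + (-27) + (24) + (24) + (-54) = 5.
Reducing mod 7: 5 ≡ 5 (mod 7).
Since F(a, b, c) ≡ 5 ≠ 0 (mod 7), P does NOT lie on the curve.


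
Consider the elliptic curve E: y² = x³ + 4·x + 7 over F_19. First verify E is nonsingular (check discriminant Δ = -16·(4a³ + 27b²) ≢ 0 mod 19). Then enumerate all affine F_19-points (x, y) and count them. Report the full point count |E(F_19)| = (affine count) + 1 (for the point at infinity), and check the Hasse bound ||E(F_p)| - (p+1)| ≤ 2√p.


Affine points = {(0, 8), (0, 11), (2, 2), (2, 17), (4, 7), (4, 12), (5, 0), (6, 0), (7, 6), (7, 13), (8, 0), (12, 4), (12, 15), (16, 5), (16, 14)}; affine count = 15; |E(F_19)| = 16.

Discriminant check: Δ ∝ 4a³ + 27b² = 4·4³ + 27·7² = 4·64 + 27·49 ≡ 2 (mod 19). Nonzero ⇒ E is nonsingular.
For each x ∈ F_19, compute rhs = x³ + 4·x + 7 mod 19, then count y ∈ F_19 with y² ≡ rhs.
  x = 0: rhs = 7, matching y values: 8, 11 (2 points).
  x = 1: rhs = 12, matching y values: none (0 points).
  x = 2: rhs = 4, matching y values: 2, 17 (2 points).
  x = 3: rhs = 8, matching y values: none (0 points).
  x = 4: rhs = 11, matching y values: 7, 12 (2 points).
  x = 5: rhs = 0, matching y values: 0 (1 points).
  x = 6: rhs = 0, matching y values: 0 (1 points).
  x = 7: rhs = 17, matching y values: 6, 13 (2 points).
  x = 8: rhs = 0, matching y values: 0 (1 points).
  x = 9: rhs = 12, matching y values: none (0 points).
  x = 10: rhs = 2, matching y values: none (0 points).
  x = 11: rhs = 14, matching y values: none (0 points).
  x = 12: rhs = 16, matching y values: 4, 15 (2 points).
  x = 13: rhs = 14, matching y values: none (0 points).
  x = 14: rhs = 14, matching y values: none (0 points).
  x = 15: rhs = 3, matching y values: none (0 points).
  x = 16: rhs = 6, matching y values: 5, 14 (2 points).
  x = 17: rhs = 10, matching y values: none (0 points).
  x = 18: rhs = 2, matching y values: none (0 points).
Total affine count: 15.
Full point count |E(F_19)| = 15 + 1 = 16.
Hasse bound: |16 − (19+1)| = |-4| = 4 ≤ 2√19 ≈ 8.7178 ✓.


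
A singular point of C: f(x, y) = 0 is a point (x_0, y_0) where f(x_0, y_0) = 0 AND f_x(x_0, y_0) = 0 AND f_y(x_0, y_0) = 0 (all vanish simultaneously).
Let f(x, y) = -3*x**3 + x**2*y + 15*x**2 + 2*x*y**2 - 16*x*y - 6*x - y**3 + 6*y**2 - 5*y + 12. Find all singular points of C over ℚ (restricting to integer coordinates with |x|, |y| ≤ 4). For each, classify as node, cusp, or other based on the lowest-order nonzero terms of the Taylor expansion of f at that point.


Singular points: {(2, 3)}; classification: cusp.

Compute partial derivatives:
  f_x = -9*x**2 + 2*x*y + 30*x + 2*y**2 - 16*y - 6.
  f_y = x**2 + 4*x*y - 16*x - 3*y**2 + 12*y - 5.
Scan x_0 ∈ {−4, ..., 4}. For each x_0, f_y(x_0, y) is a polynomial in y; find its integer roots y ∈ {−4, ..., 4}, then test f_x and f at those candidates.
  x = -4: f_y(-4, y) = -3*y**2 - 4*y + 75; no integer root y with |y| ≤ 4.
  x = -3: f_y(-3, y) = 52 - 3*y**2; no integer root y with |y| ≤ 4.
  x = -2: f_y(-2, y) = -3*y**2 + 4*y + 31; no integer root y with |y| ≤ 4.
  x = -1: f_y(-1, y) = -3*y**2 + 8*y + 12; no integer root y with |y| ≤ 4.
  x = 0: f_y(0, y) = -3*y**2 + 12*y - 5; no integer root y with |y| ≤ 4.
  x = 1: f_y(1, y) = -3*y**2 + 16*y - 20; vanishes at y ∈ {2}. (1, 2): f_x = -5 ≠ 0.
  x = 2: f_y(2, y) = -3*y**2 + 20*y - 33; vanishes at y ∈ {3}. (2, 3): f_x = 0, f = 0 — SINGULAR.
  x = 3: f_y(3, y) = -3*y**2 + 24*y - 44; no integer root y with |y| ≤ 4.
  x = 4: f_y(4, y) = -3*y**2 + 28*y - 53; no integer root y with |y| ≤ 4.
Only singular point on the grid: (2, 3).
Classify: substitute x = 2 + u, y = 3 + v and expand: f = -3*u**3 + u**2*v + 2*u*v**2 - v**3 + v**2.
No constant or linear terms (consistent with a singular point). Quadratic part: v**2. Cubic part: -3*u**3 + u**2*v + 2*u*v**2 - v**3.
The quadratic part v**2 is a perfect square, so there is a single (double) tangent line v = 0, i.e. y = 3. Restricting the cubic part to that line (v = 0) leaves -3*u**3 ≠ 0, so f is not divisible by v and the branch is v² ≈ 3*u**3 to lowest order — this is a cusp.
Classification: cusp.


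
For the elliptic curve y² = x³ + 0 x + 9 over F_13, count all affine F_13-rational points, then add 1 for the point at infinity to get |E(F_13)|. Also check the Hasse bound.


Affine points = {(0, 3), (0, 10), (1, 6), (1, 7), (2, 2), (2, 11), (3, 6), (3, 7), (5, 2), (5, 11), (6, 2), (6, 11), (7, 1), (7, 12), (8, 1), (8, 12), (9, 6), (9, 7), (11, 1), (11, 12)}; affine count = 20; |E(F_13)| = 21.

Discriminant check: Δ ∝ 4a³ + 27b² = 4·0³ + 27·9² = 4·0 + 27·81 ≡ 3 (mod 13). Nonzero ⇒ E is nonsingular.
For each x ∈ F_13, compute rhs = x³ + 0·x + 9 mod 13, then count y ∈ F_13 with y² ≡ rhs.
  x = 0: rhs = 9, matching y values: 3, 10 (2 points).
  x = 1: rhs = 10, matching y values: 6, 7 (2 points).
  x = 2: rhs = 4, matching y values: 2, 11 (2 points).
  x = 3: rhs = 10, matching y values: 6, 7 (2 points).
  x = 4: rhs = 8, matching y values: none (0 points).
  x = 5: rhs = 4, matching y values: 2, 11 (2 points).
  x = 6: rhs = 4, matching y values: 2, 11 (2 points).
  x = 7: rhs = 1, matching y values: 1, 12 (2 points).
  x = 8: rhs = 1, matching y values: 1, 12 (2 points).
  x = 9: rhs = 10, matching y values: 6, 7 (2 points).
  x = 10: rhs = 8, matching y values: none (0 points).
  x = 11: rhs = 1, matching y values: 1, 12 (2 points).
  x = 12: rhs = 8, matching y values: none (0 points).
Total affine count: 20.
Full point count |E(F_13)| = 20 + 1 = 21.
Hasse bound: |21 − (13+1)| = |7| = 7 ≤ 2√13 ≈ 7.2111 ✓.


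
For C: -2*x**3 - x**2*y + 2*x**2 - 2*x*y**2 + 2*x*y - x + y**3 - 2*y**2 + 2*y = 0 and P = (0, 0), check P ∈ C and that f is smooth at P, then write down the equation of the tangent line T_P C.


Tangent line at P: -x + 2*y = 0.

Step 1: f(0, 0) = 0, so P lies on C.
Step 2: partial derivatives
  f_x(x, y) = -6*x**2 - 2*x*y + 4*x - 2*y**2 + 2*y - 1, f_y(x, y) = -x**2 - 4*x*y + 2*x + 3*y**2 - 4*y + 2.
  f_x(P) = -1, f_y(P) = 2 (gradient nonzero, so P is smooth).
Step 3: tangent line at P: -1·(x − 0) + 2·(y − 0) = 0.
Expanding: -x + 2*y = 0.


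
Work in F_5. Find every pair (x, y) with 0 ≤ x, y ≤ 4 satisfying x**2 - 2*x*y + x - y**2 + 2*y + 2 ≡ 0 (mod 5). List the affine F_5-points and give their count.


Affine F_5-points: {(1, 2), (1, 3), (2, 1), (2, 2), (4, 1), (4, 3)}; count = 6.

For each of the 25 pairs (x, y) ∈ F_5², evaluate f(x, y) mod 5. Record the zeros.
  x = 0: [0↦2, 1↦3, 2↦2, 3↦4, 4↦4]  zeros at y ∈ ∅
  x = 1: [0↦4, 1↦3, 2↦0, 3↦0, 4↦3]  zeros at y ∈ {2, 3}
  x = 2: [0↦3, 1↦0, 2↦0, 3↦3, 4↦4]  zeros at y ∈ {1, 2}
  x = 3: [0↦4, 1↦4, 2↦2, 3↦3, 4↦2]  zeros at y ∈ ∅
  x = 4: [0↦2, 1↦0, 2↦1, 3↦0, 4↦2]  zeros at y ∈ {1, 3}
Collecting zeros: affine points = {(1, 2), (1, 3), (2, 1), (2, 2), (4, 1), (4, 3)}.
Total count |C(F_5)_aff| = 6.


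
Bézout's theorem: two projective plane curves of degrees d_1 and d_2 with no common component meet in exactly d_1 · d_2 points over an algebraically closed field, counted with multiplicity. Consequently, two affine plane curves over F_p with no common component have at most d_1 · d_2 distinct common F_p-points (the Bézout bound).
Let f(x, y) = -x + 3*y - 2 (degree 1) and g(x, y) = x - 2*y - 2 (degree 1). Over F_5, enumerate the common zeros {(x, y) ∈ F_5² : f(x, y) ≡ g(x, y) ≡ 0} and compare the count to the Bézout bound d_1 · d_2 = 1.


Common zeros: {(0, 4)}; count = 1; Bézout bound = 1.

deg(f) = 1, deg(g) = 1, so Bézout bound = 1.
Scan x ∈ F_5. For each x, list the y ∈ F_5 with f(x, y) ≡ 0 and those with g(x, y) ≡ 0 (mod 5); the common zeros in that column are the intersection.
  x = 0: f ≡ 0 at y ∈ {4}; g ≡ 0 at y ∈ {4}; common: {4}.
  x = 1: f ≡ 0 at y ∈ {1}; g ≡ 0 at y ∈ {2}; common: ∅.
  x = 2: f ≡ 0 at y ∈ {3}; g ≡ 0 at y ∈ {0}; common: ∅.
  x = 3: f ≡ 0 at y ∈ {0}; g ≡ 0 at y ∈ {3}; common: ∅.
  x = 4: f ≡ 0 at y ∈ {2}; g ≡ 0 at y ∈ {1}; common: ∅.
Collecting: common zeros = {(0, 4)}, so the count is 1.
Comparison with the Bézout bound: 1 ≤ 1 = deg(f)·deg(g), as expected for curves with no common component (the bound is attained).


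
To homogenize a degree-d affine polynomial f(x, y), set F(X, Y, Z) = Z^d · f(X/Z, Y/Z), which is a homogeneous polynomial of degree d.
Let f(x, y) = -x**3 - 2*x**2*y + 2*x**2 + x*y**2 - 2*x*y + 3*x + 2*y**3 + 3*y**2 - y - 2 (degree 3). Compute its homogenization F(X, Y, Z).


F(X, Y, Z) = -X**3 - 2*X**2*Y + 2*X**2*Z + X*Y**2 - 2*X*Y*Z + 3*X*Z**2 + 2*Y**3 + 3*Y**2*Z - Y*Z**2 - 2*Z**3

deg(f) = 3.
Substitute x = X/Z, y = Y/Z into f, then multiply by Z^3.
  monomial -1·x^3·y^0 ↦ -1·X^3·Y^0·Z^0.
  monomial -2·x^2·y^1 ↦ -2·X^2·Y^1·Z^0.
  monomial 2·x^2·y^0 ↦ 2·X^2·Y^0·Z^1.
  monomial 1·x^1·y^2 ↦ 1·X^1·Y^2·Z^0.
  monomial -2·x^1·y^1 ↦ -2·X^1·Y^1·Z^1.
  monomial 3·x^1·y^0 ↦ 3·X^1·Y^0·Z^2.
  monomial 2·x^0·y^3 ↦ 2·X^0·Y^3·Z^0.
  monomial 3·x^0·y^2 ↦ 3·X^0·Y^2·Z^1.
  monomial -1·x^0·y^1 ↦ -1·X^0·Y^1·Z^2.
  monomial -2·x^0·y^0 ↦ -2·X^0·Y^0·Z^3.
Collecting: F(X, Y, Z) = -X**3 - 2*X**2*Y + 2*X**2*Z + X*Y**2 - 2*X*Y*Z + 3*X*Z**2 + 2*Y**3 + 3*Y**2*Z - Y*Z**2 - 2*Z**3.


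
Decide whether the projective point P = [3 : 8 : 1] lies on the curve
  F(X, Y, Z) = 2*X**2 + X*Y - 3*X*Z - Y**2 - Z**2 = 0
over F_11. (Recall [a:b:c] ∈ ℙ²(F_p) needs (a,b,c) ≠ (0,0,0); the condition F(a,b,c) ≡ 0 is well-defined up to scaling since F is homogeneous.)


F(3,8,1) ≡ 1 (mod 11); P is NOT on the curve.

Evaluate F(3, 8, 1) term-by-term (mod 11).
  2*X**2 ↦ 2·9·1·1 = 18
  X*Y ↦ 1·3·8·1 = 24
  -3*X*Z ↦ -3·3·1·1 = -9
  -Y**2 ↦ -1·1·64·1 = -64
  -Z**2 ↦ -1·1·1·1 = -1
Sum: F(3, 8, 1) = (18) + (24) + (-9) + (-64) + (-1) = -32.
Reducing mod 11: -32 ≡ 1 (mod 11).
Since F(a, b, c) ≡ 1 ≠ 0 (mod 11), P does NOT lie on the curve.


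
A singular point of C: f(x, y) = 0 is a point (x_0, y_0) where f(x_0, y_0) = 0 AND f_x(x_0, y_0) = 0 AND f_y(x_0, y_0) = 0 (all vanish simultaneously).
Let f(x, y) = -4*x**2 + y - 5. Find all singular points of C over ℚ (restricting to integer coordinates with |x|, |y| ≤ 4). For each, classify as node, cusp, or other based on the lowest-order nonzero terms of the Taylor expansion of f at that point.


No singular points in the scanned grid; C is smooth there.

Compute partial derivatives:
  f_x = -8*x.
  f_y = 1.
f_y = 1 is a nonzero constant, so f_y never vanishes: no point (x, y) can satisfy f = f_x = f_y = 0. In particular no (x, y) ∈ {−4, ..., 4}² is singular; the curve is smooth.


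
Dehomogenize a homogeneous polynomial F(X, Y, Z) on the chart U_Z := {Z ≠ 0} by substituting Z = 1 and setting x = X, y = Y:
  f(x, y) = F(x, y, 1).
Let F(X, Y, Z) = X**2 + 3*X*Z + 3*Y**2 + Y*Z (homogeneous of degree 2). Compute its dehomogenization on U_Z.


f(x, y) = x**2 + 3*x + 3*y**2 + y

On U_Z we set Z = 1. Each monomial c·X^i·Y^j·Z^k in F becomes c·x^i·y^j·1^k = c·x^i·y^j.
Substituting Z = 1: F(X, Y, 1) = x**2 + 3*x + 3*y**2 + y.
Note: deg(f) ≤ deg(F) = 2; strict inequality happens when F is divisible by Z (lost terms).


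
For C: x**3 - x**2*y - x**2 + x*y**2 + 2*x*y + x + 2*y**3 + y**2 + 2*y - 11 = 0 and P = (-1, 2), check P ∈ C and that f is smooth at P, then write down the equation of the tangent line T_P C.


Tangent line at P: 18*x + 23*y - 28 = 0.

Step 1: f(-1, 2) = 0, so P lies on C.
Step 2: partial derivatives
  f_x(x, y) = 3*x**2 - 2*x*y - 2*x + y**2 + 2*y + 1, f_y(x, y) = -x**2 + 2*x*y + 2*x + 6*y**2 + 2*y + 2.
  f_x(P) = 18, f_y(P) = 23 (gradient nonzero, so P is smooth).
Step 3: tangent line at P: 18·(x − -1) + 23·(y − 2) = 0.
Expanding: 18*x + 23*y - 28 = 0.


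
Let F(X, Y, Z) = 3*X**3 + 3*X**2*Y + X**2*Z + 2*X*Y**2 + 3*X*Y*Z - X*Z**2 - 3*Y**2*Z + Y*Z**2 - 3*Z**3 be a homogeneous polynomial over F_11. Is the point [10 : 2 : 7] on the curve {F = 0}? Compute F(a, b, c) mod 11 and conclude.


F(10,2,7) ≡ 6 (mod 11); P is NOT on the curve.

Evaluate F(10, 2, 7) term-by-term (mod 11).
  3*X**3 ↦ 3·1000·1·1 = 3000
  3*X**2*Y ↦ 3·100·2·1 = 600
  X**2*Z ↦ 1·100·1·7 = 700
  2*X*Y**2 ↦ 2·10·4·1 = 80
  3*X*Y*Z ↦ 3·10·2·7 = 420
  -X*Z**2 ↦ -1·10·1·49 = -490
  -3*Y**2*Z ↦ -3·1·4·7 = -84
  Y*Z**2 ↦ 1·1·2·49 = 98
  -3*Z**3 ↦ -3·1·1·343 = -1029
Sum: F(10, 2, 7) = (3000) + (600) + (700) + (80) + (420) + (-490) + (-84) + (98) + (-1029) = 3295.
Reducing mod 11: 3295 ≡ 6 (mod 11).
Since F(a, b, c) ≡ 6 ≠ 0 (mod 11), P does NOT lie on the curve.


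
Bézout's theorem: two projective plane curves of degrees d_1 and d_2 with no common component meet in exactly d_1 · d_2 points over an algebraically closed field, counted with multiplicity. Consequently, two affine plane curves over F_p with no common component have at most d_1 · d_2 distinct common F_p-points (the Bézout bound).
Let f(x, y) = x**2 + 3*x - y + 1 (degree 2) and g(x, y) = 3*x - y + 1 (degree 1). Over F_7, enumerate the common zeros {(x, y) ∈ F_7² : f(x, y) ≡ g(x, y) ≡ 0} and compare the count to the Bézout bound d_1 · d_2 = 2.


Common zeros: {(0, 1)}; count = 1; Bézout bound = 2.

deg(f) = 2, deg(g) = 1, so Bézout bound = 2.
Scan x ∈ F_7. For each x, list the y ∈ F_7 with f(x, y) ≡ 0 and those with g(x, y) ≡ 0 (mod 7); the common zeros in that column are the intersection.
  x = 0: f ≡ 0 at y ∈ {1}; g ≡ 0 at y ∈ {1}; common: {1}.
  x = 1: f ≡ 0 at y ∈ {5}; g ≡ 0 at y ∈ {4}; common: ∅.
  x = 2: f ≡ 0 at y ∈ {4}; g ≡ 0 at y ∈ {0}; common: ∅.
  x = 3: f ≡ 0 at y ∈ {5}; g ≡ 0 at y ∈ {3}; common: ∅.
  x = 4: f ≡ 0 at y ∈ {1}; g ≡ 0 at y ∈ {6}; common: ∅.
  x = 5: f ≡ 0 at y ∈ {6}; g ≡ 0 at y ∈ {2}; common: ∅.
  x = 6: f ≡ 0 at y ∈ {6}; g ≡ 0 at y ∈ {5}; common: ∅.
Collecting: common zeros = {(0, 1)}, so the count is 1.
Comparison with the Bézout bound: 1 ≤ 2 = deg(f)·deg(g), as expected for curves with no common component (the affine F_7-count falls short of the bound because intersections may lie at infinity, over extension fields, or carry multiplicity).


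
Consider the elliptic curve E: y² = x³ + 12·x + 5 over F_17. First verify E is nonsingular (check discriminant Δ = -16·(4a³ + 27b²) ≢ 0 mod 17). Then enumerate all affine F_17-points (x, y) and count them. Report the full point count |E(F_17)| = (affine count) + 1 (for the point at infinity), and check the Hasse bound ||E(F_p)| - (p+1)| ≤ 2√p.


Affine points = {(1, 1), (1, 16), (3, 0), (4, 7), (4, 10), (6, 2), (6, 15), (8, 1), (8, 16), (9, 3), (9, 14), (16, 3), (16, 14)}; affine count = 13; |E(F_17)| = 14.

Discriminant check: Δ ∝ 4a³ + 27b² = 4·12³ + 27·5² = 4·1728 + 27·25 ≡ 5 (mod 17). Nonzero ⇒ E is nonsingular.
For each x ∈ F_17, compute rhs = x³ + 12·x + 5 mod 17, then count y ∈ F_17 with y² ≡ rhs.
  x = 0: rhs = 5, matching y values: none (0 points).
  x = 1: rhs = 1, matching y values: 1, 16 (2 points).
  x = 2: rhs = 3, matching y values: none (0 points).
  x = 3: rhs = 0, matching y values: 0 (1 points).
  x = 4: rhs = 15, matching y values: 7, 10 (2 points).
  x = 5: rhs = 3, matching y values: none (0 points).
  x = 6: rhs = 4, matching y values: 2, 15 (2 points).
  x = 7: rhs = 7, matching y values: none (0 points).
  x = 8: rhs = 1, matching y values: 1, 16 (2 points).
  x = 9: rhs = 9, matching y values: 3, 14 (2 points).
  x = 10: rhs = 3, matching y values: none (0 points).
  x = 11: rhs = 6, matching y values: none (0 points).
  x = 12: rhs = 7, matching y values: none (0 points).
  x = 13: rhs = 12, matching y values: none (0 points).
  x = 14: rhs = 10, matching y values: none (0 points).
  x = 15: rhs = 7, matching y values: none (0 points).
  x = 16: rhs = 9, matching y values: 3, 14 (2 points).
Total affine count: 13.
Full point count |E(F_17)| = 13 + 1 = 14.
Hasse bound: |14 − (17+1)| = |-4| = 4 ≤ 2√17 ≈ 8.2462 ✓.


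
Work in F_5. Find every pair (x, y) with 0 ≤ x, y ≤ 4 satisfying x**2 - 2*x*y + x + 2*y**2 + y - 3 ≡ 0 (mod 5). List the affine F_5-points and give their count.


Affine F_5-points: {(0, 1), (1, 1), (1, 2), (2, 2)}; count = 4.

For each of the 25 pairs (x, y) ∈ F_5², evaluate f(x, y) mod 5. Record the zeros.
  x = 0: [0↦2, 1↦0, 2↦2, 3↦3, 4↦3]  zeros at y ∈ {1}
  x = 1: [0↦4, 1↦0, 2↦0, 3↦4, 4↦2]  zeros at y ∈ {1, 2}
  x = 2: [0↦3, 1↦2, 2↦0, 3↦2, 4↦3]  zeros at y ∈ {2}
  x = 3: [0↦4, 1↦1, 2↦2, 3↦2, 4↦1]  zeros at y ∈ ∅
  x = 4: [0↦2, 1↦2, 2↦1, 3↦4, 4↦1]  zeros at y ∈ ∅
Collecting zeros: affine points = {(0, 1), (1, 1), (1, 2), (2, 2)}.
Total count |C(F_5)_aff| = 4.


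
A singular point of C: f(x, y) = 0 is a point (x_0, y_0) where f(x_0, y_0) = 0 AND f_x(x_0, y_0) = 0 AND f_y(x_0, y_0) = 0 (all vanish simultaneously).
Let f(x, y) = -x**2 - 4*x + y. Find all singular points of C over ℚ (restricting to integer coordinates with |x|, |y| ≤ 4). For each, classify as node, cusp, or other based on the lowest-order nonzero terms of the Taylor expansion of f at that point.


No singular points in the scanned grid; C is smooth there.

Compute partial derivatives:
  f_x = -2*x - 4.
  f_y = 1.
f_y = 1 is a nonzero constant, so f_y never vanishes: no point (x, y) can satisfy f = f_x = f_y = 0. In particular no (x, y) ∈ {−4, ..., 4}² is singular; the curve is smooth.


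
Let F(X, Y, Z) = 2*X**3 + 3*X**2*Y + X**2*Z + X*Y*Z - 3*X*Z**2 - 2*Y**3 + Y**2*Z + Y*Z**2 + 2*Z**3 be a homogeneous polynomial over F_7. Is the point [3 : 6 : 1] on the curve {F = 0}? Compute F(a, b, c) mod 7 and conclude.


F(3,6,1) ≡ 0 (mod 7); P is on the curve.

Evaluate F(3, 6, 1) term-by-term (mod 7).
  2*X**3 ↦ 2·27·1·1 = 54
  3*X**2*Y ↦ 3·9·6·1 = 162
  X**2*Z ↦ 1·9·1·1 = 9
  X*Y*Z ↦ 1·3·6·1 = 18
  -3*X*Z**2 ↦ -3·3·1·1 = -9
  -2*Y**3 ↦ -2·1·216·1 = -432
  Y**2*Z ↦ 1·1·36·1 = 36
  Y*Z**2 ↦ 1·1·6·1 = 6
  2*Z**3 ↦ 2·1·1·1 = 2
Sum: F(3, 6, 1) = (54) + (162) + (9) + (18) + (-9) + (-432) + (36) + (6) + (2) = -154.
Reducing mod 7: -154 ≡ 0 (mod 7).
Since F(a, b, c) ≡ 0 (mod 7), P lies on the curve.


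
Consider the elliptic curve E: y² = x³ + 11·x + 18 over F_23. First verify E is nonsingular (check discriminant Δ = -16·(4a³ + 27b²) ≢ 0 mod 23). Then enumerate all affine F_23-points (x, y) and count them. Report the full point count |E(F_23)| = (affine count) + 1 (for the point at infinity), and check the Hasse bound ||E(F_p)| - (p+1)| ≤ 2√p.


Affine points = {(0, 8), (0, 15), (2, 5), (2, 18), (3, 3), (3, 20), (6, 1), (6, 22), (7, 1), (7, 22), (9, 8), (9, 15), (10, 1), (10, 22), (13, 9), (13, 14), (14, 8), (14, 15), (15, 4), (15, 19), (16, 9), (16, 14), (17, 9), (17, 14), (19, 5), (19, 18), (20, 2), (20, 21), (22, 11), (22, 12)}; affine count = 30; |E(F_23)| = 31.

Discriminant check: Δ ∝ 4a³ + 27b² = 4·11³ + 27·18² = 4·1331 + 27·324 ≡ 19 (mod 23). Nonzero ⇒ E is nonsingular.
For each x ∈ F_23, compute rhs = x³ + 11·x + 18 mod 23, then count y ∈ F_23 with y² ≡ rhs.
  x = 0: rhs = 18, matching y values: 8, 15 (2 points).
  x = 1: rhs = 7, matching y values: none (0 points).
  x = 2: rhs = 2, matching y values: 5, 18 (2 points).
  x = 3: rhs = 9, matching y values: 3, 20 (2 points).
  x = 4: rhs = 11, matching y values: none (0 points).
  x = 5: rhs = 14, matching y values: none (0 points).
  x = 6: rhs = 1, matching y values: 1, 22 (2 points).
  x = 7: rhs = 1, matching y values: 1, 22 (2 points).
  x = 8: rhs = 20, matching y values: none (0 points).
  x = 9: rhs = 18, matching y values: 8, 15 (2 points).
  x = 10: rhs = 1, matching y values: 1, 22 (2 points).
  x = 11: rhs = 21, matching y values: none (0 points).
  x = 12: rhs = 15, matching y values: none (0 points).
  x = 13: rhs = 12, matching y values: 9, 14 (2 points).
  x = 14: rhs = 18, matching y values: 8, 15 (2 points).
  x = 15: rhs = 16, matching y values: 4, 19 (2 points).
  x = 16: rhs = 12, matching y values: 9, 14 (2 points).
  x = 17: rhs = 12, matching y values: 9, 14 (2 points).
  x = 18: rhs = 22, matching y values: none (0 points).
  x = 19: rhs = 2, matching y values: 5, 18 (2 points).
  x = 20: rhs = 4, matching y values: 2, 21 (2 points).
  x = 21: rhs = 11, matching y values: none (0 points).
  x = 22: rhs = 6, matching y values: 11, 12 (2 points).
Total affine count: 30.
Full point count |E(F_23)| = 30 + 1 = 31.
Hasse bound: |31 − (23+1)| = |7| = 7 ≤ 2√23 ≈ 9.5917 ✓.


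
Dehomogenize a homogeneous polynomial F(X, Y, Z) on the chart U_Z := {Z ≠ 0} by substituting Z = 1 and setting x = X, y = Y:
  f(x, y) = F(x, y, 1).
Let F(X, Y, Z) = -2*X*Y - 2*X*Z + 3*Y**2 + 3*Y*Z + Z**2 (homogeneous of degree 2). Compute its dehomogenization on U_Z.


f(x, y) = -2*x*y - 2*x + 3*y**2 + 3*y + 1

On U_Z we set Z = 1. Each monomial c·X^i·Y^j·Z^k in F becomes c·x^i·y^j·1^k = c·x^i·y^j.
Substituting Z = 1: F(X, Y, 1) = -2*x*y - 2*x + 3*y**2 + 3*y + 1.
Note: deg(f) ≤ deg(F) = 2; strict inequality happens when F is divisible by Z (lost terms).


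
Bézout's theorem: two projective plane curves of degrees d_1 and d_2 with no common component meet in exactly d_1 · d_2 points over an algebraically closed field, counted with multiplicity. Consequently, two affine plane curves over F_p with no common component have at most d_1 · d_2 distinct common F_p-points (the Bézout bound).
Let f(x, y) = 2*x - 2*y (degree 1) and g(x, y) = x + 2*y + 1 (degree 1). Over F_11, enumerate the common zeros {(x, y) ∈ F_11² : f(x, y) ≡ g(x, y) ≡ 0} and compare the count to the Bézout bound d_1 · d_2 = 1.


Common zeros: {(7, 7)}; count = 1; Bézout bound = 1.

deg(f) = 1, deg(g) = 1, so Bézout bound = 1.
Scan x ∈ F_11. For each x, list the y ∈ F_11 with f(x, y) ≡ 0 and those with g(x, y) ≡ 0 (mod 11); the common zeros in that column are the intersection.
  x = 0: f ≡ 0 at y ∈ {0}; g ≡ 0 at y ∈ {5}; common: ∅.
  x = 1: f ≡ 0 at y ∈ {1}; g ≡ 0 at y ∈ {10}; common: ∅.
  x = 2: f ≡ 0 at y ∈ {2}; g ≡ 0 at y ∈ {4}; common: ∅.
  x = 3: f ≡ 0 at y ∈ {3}; g ≡ 0 at y ∈ {9}; common: ∅.
  x = 4: f ≡ 0 at y ∈ {4}; g ≡ 0 at y ∈ {3}; common: ∅.
  x = 5: f ≡ 0 at y ∈ {5}; g ≡ 0 at y ∈ {8}; common: ∅.
  x = 6: f ≡ 0 at y ∈ {6}; g ≡ 0 at y ∈ {2}; common: ∅.
  x = 7: f ≡ 0 at y ∈ {7}; g ≡ 0 at y ∈ {7}; common: {7}.
  x = 8: f ≡ 0 at y ∈ {8}; g ≡ 0 at y ∈ {1}; common: ∅.
  x = 9: f ≡ 0 at y ∈ {9}; g ≡ 0 at y ∈ {6}; common: ∅.
  x = 10: f ≡ 0 at y ∈ {10}; g ≡ 0 at y ∈ {0}; common: ∅.
Collecting: common zeros = {(7, 7)}, so the count is 1.
Comparison with the Bézout bound: 1 ≤ 1 = deg(f)·deg(g), as expected for curves with no common component (the bound is attained).


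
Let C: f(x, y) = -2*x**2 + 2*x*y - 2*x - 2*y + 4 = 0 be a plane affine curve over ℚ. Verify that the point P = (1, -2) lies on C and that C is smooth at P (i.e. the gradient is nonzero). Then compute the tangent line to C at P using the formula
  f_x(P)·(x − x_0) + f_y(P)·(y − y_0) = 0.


Tangent line at P: 10 - 10*x = 0.

Step 1: f(1, -2) = 0, so P lies on C.
Step 2: partial derivatives
  f_x(x, y) = -4*x + 2*y - 2, f_y(x, y) = 2*x - 2.
  f_x(P) = -10, f_y(P) = 0 (gradient nonzero, so P is smooth).
Step 3: tangent line at P: -10·(x − 1) + 0·(y − -2) = 0.
Expanding: 10 - 10*x = 0.


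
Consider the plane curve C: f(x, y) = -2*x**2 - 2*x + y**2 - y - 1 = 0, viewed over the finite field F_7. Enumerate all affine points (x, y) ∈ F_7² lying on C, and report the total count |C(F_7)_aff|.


Affine F_7-points: {(1, 4), (2, 3), (2, 5), (4, 3), (4, 5), (5, 4)}; count = 6.

For each of the 49 pairs (x, y) ∈ F_7², evaluate f(x, y) mod 7. Record the zeros.
  x = 0: [0↦6, 1↦6, 2↦1, 3↦5, 4↦4, 5↦5, 6↦1]  zeros at y ∈ ∅
  x = 1: [0↦2, 1↦2, 2↦4, 3↦1, 4↦0, 5↦1, 6↦4]  zeros at y ∈ {4}
  x = 2: [0↦1, 1↦1, 2↦3, 3↦0, 4↦6, 5↦0, 6↦3]  zeros at y ∈ {3, 5}
  x = 3: [0↦3, 1↦3, 2↦5, 3↦2, 4↦1, 5↦2, 6↦5]  zeros at y ∈ ∅
  x = 4: [0↦1, 1↦1, 2↦3, 3↦0, 4↦6, 5↦0, 6↦3]  zeros at y ∈ {3, 5}
  x = 5: [0↦2, 1↦2, 2↦4, 3↦1, 4↦0, 5↦1, 6↦4]  zeros at y ∈ {4}
  x = 6: [0↦6, 1↦6, 2↦1, 3↦5, 4↦4, 5↦5, 6↦1]  zeros at y ∈ ∅
Collecting zeros: affine points = {(1, 4), (2, 3), (2, 5), (4, 3), (4, 5), (5, 4)}.
Total count |C(F_7)_aff| = 6.


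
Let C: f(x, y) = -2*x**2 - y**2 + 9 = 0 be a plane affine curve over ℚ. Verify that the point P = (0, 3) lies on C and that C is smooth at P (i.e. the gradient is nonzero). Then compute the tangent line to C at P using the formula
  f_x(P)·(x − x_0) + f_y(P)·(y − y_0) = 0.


Tangent line at P: 18 - 6*y = 0.

Step 1: f(0, 3) = 0, so P lies on C.
Step 2: partial derivatives
  f_x(x, y) = -4*x, f_y(x, y) = -2*y.
  f_x(P) = 0, f_y(P) = -6 (gradient nonzero, so P is smooth).
Step 3: tangent line at P: 0·(x − 0) + -6·(y − 3) = 0.
Expanding: 18 - 6*y = 0.


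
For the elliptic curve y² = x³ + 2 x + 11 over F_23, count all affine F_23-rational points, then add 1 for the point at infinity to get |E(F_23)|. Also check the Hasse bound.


Affine points = {(2, 0), (5, 10), (5, 13), (6, 3), (6, 20), (7, 0), (13, 7), (13, 16), (14, 0), (15, 9), (15, 14), (17, 6), (17, 17), (19, 10), (19, 13), (20, 1), (20, 22), (22, 10), (22, 13)}; affine count = 19; |E(F_23)| = 20.

Discriminant check: Δ ∝ 4a³ + 27b² = 4·2³ + 27·11² = 4·8 + 27·121 ≡ 10 (mod 23). Nonzero ⇒ E is nonsingular.
For each x ∈ F_23, compute rhs = x³ + 2·x + 11 mod 23, then count y ∈ F_23 with y² ≡ rhs.
  x = 0: rhs = 11, matching y values: none (0 points).
  x = 1: rhs = 14, matching y values: none (0 points).
  x = 2: rhs = 0, matching y values: 0 (1 points).
  x = 3: rhs = 21, matching y values: none (0 points).
  x = 4: rhs = 14, matching y values: none (0 points).
  x = 5: rhs = 8, matching y values: 10, 13 (2 points).
  x = 6: rhs = 9, matching y values: 3, 20 (2 points).
  x = 7: rhs = 0, matching y values: 0 (1 points).
  x = 8: rhs = 10, matching y values: none (0 points).
  x = 9: rhs = 22, matching y values: none (0 points).
  x = 10: rhs = 19, matching y values: none (0 points).
  x = 11: rhs = 7, matching y values: none (0 points).
  x = 12: rhs = 15, matching y values: none (0 points).
  x = 13: rhs = 3, matching y values: 7, 16 (2 points).
  x = 14: rhs = 0, matching y values: 0 (1 points).
  x = 15: rhs = 12, matching y values: 9, 14 (2 points).
  x = 16: rhs = 22, matching y values: none (0 points).
  x = 17: rhs = 13, matching y values: 6, 17 (2 points).
  x = 18: rhs = 14, matching y values: none (0 points).
  x = 19: rhs = 8, matching y values: 10, 13 (2 points).
  x = 20: rhs = 1, matching y values: 1, 22 (2 points).
  x = 21: rhs = 22, matching y values: none (0 points).
  x = 22: rhs = 8, matching y values: 10, 13 (2 points).
Total affine count: 19.
Full point count |E(F_23)| = 19 + 1 = 20.
Hasse bound: |20 − (23+1)| = |-4| = 4 ≤ 2√23 ≈ 9.5917 ✓.


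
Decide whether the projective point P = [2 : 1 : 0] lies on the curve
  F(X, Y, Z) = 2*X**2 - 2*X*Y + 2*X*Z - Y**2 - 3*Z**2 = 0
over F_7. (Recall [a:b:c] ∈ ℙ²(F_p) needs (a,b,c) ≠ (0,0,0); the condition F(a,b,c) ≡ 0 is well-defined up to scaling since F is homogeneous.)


F(2,1,0) ≡ 3 (mod 7); P is NOT on the curve.

Evaluate F(2, 1, 0) term-by-term (mod 7).
  2*X**2 ↦ 2·4·1·1 = 8
  -2*X*Y ↦ -2·2·1·1 = -4
  2*X*Z ↦ 2·2·1·0 = 0
  -Y**2 ↦ -1·1·1·1 = -1
  -3*Z**2 ↦ -3·1·1·0 = 0
Sum: F(2, 1, 0) = (8) + (-4) + (0) + (-1) + (0) = 3.
Reducing mod 7: 3 ≡ 3 (mod 7).
Since F(a, b, c) ≡ 3 ≠ 0 (mod 7), P does NOT lie on the curve.


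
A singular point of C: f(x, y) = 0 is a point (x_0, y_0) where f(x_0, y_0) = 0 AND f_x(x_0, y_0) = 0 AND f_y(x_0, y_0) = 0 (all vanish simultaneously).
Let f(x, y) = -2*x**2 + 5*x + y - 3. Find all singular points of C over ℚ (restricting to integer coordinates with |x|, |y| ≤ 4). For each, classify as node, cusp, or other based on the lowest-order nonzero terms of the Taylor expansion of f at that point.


No singular points in the scanned grid; C is smooth there.

Compute partial derivatives:
  f_x = 5 - 4*x.
  f_y = 1.
f_y = 1 is a nonzero constant, so f_y never vanishes: no point (x, y) can satisfy f = f_x = f_y = 0. In particular no (x, y) ∈ {−4, ..., 4}² is singular; the curve is smooth.


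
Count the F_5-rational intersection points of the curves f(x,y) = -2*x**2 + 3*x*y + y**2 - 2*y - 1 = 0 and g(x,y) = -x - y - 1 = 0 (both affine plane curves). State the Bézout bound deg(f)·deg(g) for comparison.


Common zeros: ∅; count = 0; Bézout bound = 2.

deg(f) = 2, deg(g) = 1, so Bézout bound = 2.
Scan x ∈ F_5. For each x, list the y ∈ F_5 with f(x, y) ≡ 0 and those with g(x, y) ≡ 0 (mod 5); the common zeros in that column are the intersection.
  x = 0: f ≡ 0 at y ∈ ∅; g ≡ 0 at y ∈ {4}; common: ∅.
  x = 1: f ≡ 0 at y ∈ ∅; g ≡ 0 at y ∈ {3}; common: ∅.
  x = 2: f ≡ 0 at y ∈ ∅; g ≡ 0 at y ∈ {2}; common: ∅.
  x = 3: f ≡ 0 at y ∈ {4}; g ≡ 0 at y ∈ {1}; common: ∅.
  x = 4: f ≡ 0 at y ∈ ∅; g ≡ 0 at y ∈ {0}; common: ∅.
Collecting: common zeros = ∅, so the count is 0.
Comparison with the Bézout bound: 0 ≤ 2 = deg(f)·deg(g), as expected for curves with no common component (the affine F_5-count falls short of the bound because intersections may lie at infinity, over extension fields, or carry multiplicity).


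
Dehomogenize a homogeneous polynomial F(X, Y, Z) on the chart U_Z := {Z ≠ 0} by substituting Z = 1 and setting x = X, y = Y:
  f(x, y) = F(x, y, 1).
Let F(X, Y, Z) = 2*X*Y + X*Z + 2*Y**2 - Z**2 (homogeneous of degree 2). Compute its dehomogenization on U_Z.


f(x, y) = 2*x*y + x + 2*y**2 - 1

On U_Z we set Z = 1. Each monomial c·X^i·Y^j·Z^k in F becomes c·x^i·y^j·1^k = c·x^i·y^j.
Substituting Z = 1: F(X, Y, 1) = 2*x*y + x + 2*y**2 - 1.
Note: deg(f) ≤ deg(F) = 2; strict inequality happens when F is divisible by Z (lost terms).


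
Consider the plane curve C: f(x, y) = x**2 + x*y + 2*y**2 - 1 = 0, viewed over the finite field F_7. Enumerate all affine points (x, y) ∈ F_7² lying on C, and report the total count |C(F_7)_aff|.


Affine F_7-points: {(0, 2), (0, 5), (1, 0), (1, 3), (2, 1), (2, 5), (3, 3), (3, 6), (4, 1), (4, 4), (5, 2), (5, 6), (6, 0), (6, 4)}; count = 14.

For each of the 49 pairs (x, y) ∈ F_7², evaluate f(x, y) mod 7. Record the zeros.
  x = 0: [0↦6, 1↦1, 2↦0, 3↦3, 4↦3, 5↦0, 6↦1]  zeros at y ∈ {2, 5}
  x = 1: [0↦0, 1↦3, 2↦3, 3↦0, 4↦1, 5↦6, 6↦1]  zeros at y ∈ {0, 3}
  x = 2: [0↦3, 1↦0, 2↦1, 3↦6, 4↦1, 5↦0, 6↦3]  zeros at y ∈ {1, 5}
  x = 3: [0↦1, 1↦6, 2↦1, 3↦0, 4↦3, 5↦3, 6↦0]  zeros at y ∈ {3, 6}
  x = 4: [0↦1, 1↦0, 2↦3, 3↦3, 4↦0, 5↦1, 6↦6]  zeros at y ∈ {1, 4}
  x = 5: [0↦3, 1↦3, 2↦0, 3↦1, 4↦6, 5↦1, 6↦0]  zeros at y ∈ {2, 6}
  x = 6: [0↦0, 1↦1, 2↦6, 3↦1, 4↦0, 5↦3, 6↦3]  zeros at y ∈ {0, 4}
Collecting zeros: affine points = {(0, 2), (0, 5), (1, 0), (1, 3), (2, 1), (2, 5), (3, 3), (3, 6), (4, 1), (4, 4), (5, 2), (5, 6), (6, 0), (6, 4)}.
Total count |C(F_7)_aff| = 14.


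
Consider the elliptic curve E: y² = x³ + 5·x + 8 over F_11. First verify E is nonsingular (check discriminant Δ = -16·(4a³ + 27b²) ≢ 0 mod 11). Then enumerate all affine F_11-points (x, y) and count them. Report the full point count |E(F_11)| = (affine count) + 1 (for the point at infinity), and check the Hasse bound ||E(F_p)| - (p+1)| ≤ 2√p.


Affine points = {(1, 5), (1, 6), (2, 2), (2, 9), (4, 2), (4, 9), (5, 2), (5, 9), (6, 1), (6, 10), (7, 1), (7, 10), (9, 1), (9, 10)}; affine count = 14; |E(F_11)| = 15.

Discriminant check: Δ ∝ 4a³ + 27b² = 4·5³ + 27·8² = 4·125 + 27·64 ≡ 6 (mod 11). Nonzero ⇒ E is nonsingular.
For each x ∈ F_11, compute rhs = x³ + 5·x + 8 mod 11, then count y ∈ F_11 with y² ≡ rhs.
  x = 0: rhs = 8, matching y values: none (0 points).
  x = 1: rhs = 3, matching y values: 5, 6 (2 points).
  x = 2: rhs = 4, matching y values: 2, 9 (2 points).
  x = 3: rhs = 6, matching y values: none (0 points).
  x = 4: rhs = 4, matching y values: 2, 9 (2 points).
  x = 5: rhs = 4, matching y values: 2, 9 (2 points).
  x = 6: rhs = 1, matching y values: 1, 10 (2 points).
  x = 7: rhs = 1, matching y values: 1, 10 (2 points).
  x = 8: rhs = 10, matching y values: none (0 points).
  x = 9: rhs = 1, matching y values: 1, 10 (2 points).
  x = 10: rhs = 2, matching y values: none (0 points).
Total affine count: 14.
Full point count |E(F_11)| = 14 + 1 = 15.
Hasse bound: |15 − (11+1)| = |3| = 3 ≤ 2√11 ≈ 6.6332 ✓.


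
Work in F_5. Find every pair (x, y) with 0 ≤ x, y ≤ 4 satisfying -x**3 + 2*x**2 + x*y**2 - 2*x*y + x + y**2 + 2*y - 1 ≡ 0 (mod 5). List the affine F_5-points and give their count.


Affine F_5-points: {(4, 1)}; count = 1.

For each of the 25 pairs (x, y) ∈ F_5², evaluate f(x, y) mod 5. Record the zeros.
  x = 0: [0↦4, 1↦2, 2↦2, 3↦4, 4↦3]  zeros at y ∈ ∅
  x = 1: [0↦1, 1↦3, 2↦4, 3↦4, 4↦3]  zeros at y ∈ ∅
  x = 2: [0↦1, 1↦2, 2↦4, 3↦2, 4↦1]  zeros at y ∈ ∅
  x = 3: [0↦3, 1↦3, 2↦1, 3↦2, 4↦1]  zeros at y ∈ ∅
  x = 4: [0↦1, 1↦0, 2↦4, 3↦3, 4↦2]  zeros at y ∈ {1}
Collecting zeros: affine points = {(4, 1)}.
Total count |C(F_5)_aff| = 1.


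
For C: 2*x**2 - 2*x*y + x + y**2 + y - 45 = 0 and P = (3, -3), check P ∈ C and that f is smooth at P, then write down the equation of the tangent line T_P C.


Tangent line at P: 19*x - 11*y - 90 = 0.

Step 1: f(3, -3) = 0, so P lies on C.
Step 2: partial derivatives
  f_x(x, y) = 4*x - 2*y + 1, f_y(x, y) = -2*x + 2*y + 1.
  f_x(P) = 19, f_y(P) = -11 (gradient nonzero, so P is smooth).
Step 3: tangent line at P: 19·(x − 3) + -11·(y − -3) = 0.
Expanding: 19*x - 11*y - 90 = 0.


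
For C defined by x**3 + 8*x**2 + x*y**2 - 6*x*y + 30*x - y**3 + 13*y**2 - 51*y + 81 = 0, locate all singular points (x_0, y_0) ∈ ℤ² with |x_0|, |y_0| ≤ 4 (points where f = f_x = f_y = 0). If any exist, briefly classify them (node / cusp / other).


Singular points: {(-3, 3)}; classification: node.

Compute partial derivatives:
  f_x = 3*x**2 + 16*x + y**2 - 6*y + 30.
  f_y = 2*x*y - 6*x - 3*y**2 + 26*y - 51.
Scan x_0 ∈ {−4, ..., 4}. For each x_0, f_y(x_0, y) is a polynomial in y; find its integer roots y ∈ {−4, ..., 4}, then test f_x and f at those candidates.
  x = -4: f_y(-4, y) = -3*y**2 + 18*y - 27; vanishes at y ∈ {3}. (-4, 3): f_x = 5 ≠ 0.
  x = -3: f_y(-3, y) = -3*y**2 + 20*y - 33; vanishes at y ∈ {3}. (-3, 3): f_x = 0, f = 0 — SINGULAR.
  x = -2: f_y(-2, y) = -3*y**2 + 22*y - 39; vanishes at y ∈ {3}. (-2, 3): f_x = 1 ≠ 0.
  x = -1: f_y(-1, y) = -3*y**2 + 24*y - 45; vanishes at y ∈ {3}. (-1, 3): f_x = 8 ≠ 0.
  x = 0: f_y(0, y) = -3*y**2 + 26*y - 51; vanishes at y ∈ {3}. (0, 3): f_x = 21 ≠ 0.
  x = 1: f_y(1, y) = -3*y**2 + 28*y - 57; vanishes at y ∈ {3}. (1, 3): f_x = 40 ≠ 0.
  x = 2: f_y(2, y) = -3*y**2 + 30*y - 63; vanishes at y ∈ {3}. (2, 3): f_x = 65 ≠ 0.
  x = 3: f_y(3, y) = -3*y**2 + 32*y - 69; vanishes at y ∈ {3}. (3, 3): f_x = 96 ≠ 0.
  x = 4: f_y(4, y) = -3*y**2 + 34*y - 75; vanishes at y ∈ {3}. (4, 3): f_x = 133 ≠ 0.
Only singular point on the grid: (-3, 3).
Classify: substitute x = -3 + u, y = 3 + v and expand: f = u**3 - u**2 + u*v**2 - v**3 + v**2.
No constant or linear terms (consistent with a singular point). Quadratic part: -u**2 + v**2. Cubic part: u**3 + u*v**2 - v**3.
The quadratic part v**2 - u**2 = (v − u)(v + u) splits into two distinct linear factors, so there are two distinct tangent lines y − 3 = ±(x − -3) — this is a node (ordinary double point).
Classification: node.


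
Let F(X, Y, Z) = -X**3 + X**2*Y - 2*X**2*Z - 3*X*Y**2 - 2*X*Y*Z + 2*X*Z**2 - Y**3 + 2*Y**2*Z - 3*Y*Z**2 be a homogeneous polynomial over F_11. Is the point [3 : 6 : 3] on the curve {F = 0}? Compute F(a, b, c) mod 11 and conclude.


F(3,6,3) ≡ 5 (mod 11); P is NOT on the curve.

Evaluate F(3, 6, 3) term-by-term (mod 11).
  -X**3 ↦ -1·27·1·1 = -27
  X**2*Y ↦ 1·9·6·1 = 54
  -2*X**2*Z ↦ -2·9·1·3 = -54
  -3*X*Y**2 ↦ -3·3·36·1 = -324
  -2*X*Y*Z ↦ -2·3·6·3 = -108
  2*X*Z**2 ↦ 2·3·1·9 = 54
  -Y**3 ↦ -1·1·216·1 = -216
  2*Y**2*Z ↦ 2·1·36·3 = 216
  -3*Y*Z**2 ↦ -3·1·6·9 = -162
Sum: F(3, 6, 3) = (-27) + (54) + (-54) + (-324) + (-108) + (54) + (-216) + (216) + (-162) = -567.
Reducing mod 11: -567 ≡ 5 (mod 11).
Since F(a, b, c) ≡ 5 ≠ 0 (mod 11), P does NOT lie on the curve.


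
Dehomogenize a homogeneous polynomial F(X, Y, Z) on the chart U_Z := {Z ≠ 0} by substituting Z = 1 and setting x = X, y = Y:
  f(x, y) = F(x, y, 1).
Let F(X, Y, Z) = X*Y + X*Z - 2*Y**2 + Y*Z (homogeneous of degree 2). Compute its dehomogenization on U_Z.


f(x, y) = x*y + x - 2*y**2 + y

On U_Z we set Z = 1. Each monomial c·X^i·Y^j·Z^k in F becomes c·x^i·y^j·1^k = c·x^i·y^j.
Substituting Z = 1: F(X, Y, 1) = x*y + x - 2*y**2 + y.
Note: deg(f) ≤ deg(F) = 2; strict inequality happens when F is divisible by Z (lost terms).


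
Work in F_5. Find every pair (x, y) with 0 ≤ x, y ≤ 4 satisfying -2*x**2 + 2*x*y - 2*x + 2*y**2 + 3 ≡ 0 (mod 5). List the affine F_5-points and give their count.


Affine F_5-points: {(0, 1), (0, 4), (3, 3), (3, 4), (4, 3)}; count = 5.

For each of the 25 pairs (x, y) ∈ F_5², evaluate f(x, y) mod 5. Record the zeros.
  x = 0: [0↦3, 1↦0, 2↦1, 3↦1, 4↦0]  zeros at y ∈ {1, 4}
  x = 1: [0↦4, 1↦3, 2↦1, 3↦3, 4↦4]  zeros at y ∈ ∅
  x = 2: [0↦1, 1↦2, 2↦2, 3↦1, 4↦4]  zeros at y ∈ ∅
  x = 3: [0↦4, 1↦2, 2↦4, 3↦0, 4↦0]  zeros at y ∈ {3, 4}
  x = 4: [0↦3, 1↦3, 2↦2, 3↦0, 4↦2]  zeros at y ∈ {3}
Collecting zeros: affine points = {(0, 1), (0, 4), (3, 3), (3, 4), (4, 3)}.
Total count |C(F_5)_aff| = 5.


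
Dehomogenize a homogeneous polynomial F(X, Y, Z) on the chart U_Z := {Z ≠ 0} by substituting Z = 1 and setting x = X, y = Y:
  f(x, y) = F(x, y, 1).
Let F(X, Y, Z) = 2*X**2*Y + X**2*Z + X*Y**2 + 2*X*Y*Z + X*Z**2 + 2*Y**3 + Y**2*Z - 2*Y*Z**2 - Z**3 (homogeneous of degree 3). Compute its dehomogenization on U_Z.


f(x, y) = 2*x**2*y + x**2 + x*y**2 + 2*x*y + x + 2*y**3 + y**2 - 2*y - 1

On U_Z we set Z = 1. Each monomial c·X^i·Y^j·Z^k in F becomes c·x^i·y^j·1^k = c·x^i·y^j.
Substituting Z = 1: F(X, Y, 1) = 2*x**2*y + x**2 + x*y**2 + 2*x*y + x + 2*y**3 + y**2 - 2*y - 1.
Note: deg(f) ≤ deg(F) = 3; strict inequality happens when F is divisible by Z (lost terms).


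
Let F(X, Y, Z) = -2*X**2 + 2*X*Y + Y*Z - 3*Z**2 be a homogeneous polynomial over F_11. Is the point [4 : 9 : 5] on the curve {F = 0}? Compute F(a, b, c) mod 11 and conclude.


F(4,9,5) ≡ 10 (mod 11); P is NOT on the curve.

Evaluate F(4, 9, 5) term-by-term (mod 11).
  -2*X**2 ↦ -2·16·1·1 = -32
  2*X*Y ↦ 2·4·9·1 = 72
  Y*Z ↦ 1·1·9·5 = 45
  -3*Z**2 ↦ -3·1·1·25 = -75
Sum: F(4, 9, 5) = (-32) + (72) + (45) + (-75) = 10.
Reducing mod 11: 10 ≡ 10 (mod 11).
Since F(a, b, c) ≡ 10 ≠ 0 (mod 11), P does NOT lie on the curve.
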